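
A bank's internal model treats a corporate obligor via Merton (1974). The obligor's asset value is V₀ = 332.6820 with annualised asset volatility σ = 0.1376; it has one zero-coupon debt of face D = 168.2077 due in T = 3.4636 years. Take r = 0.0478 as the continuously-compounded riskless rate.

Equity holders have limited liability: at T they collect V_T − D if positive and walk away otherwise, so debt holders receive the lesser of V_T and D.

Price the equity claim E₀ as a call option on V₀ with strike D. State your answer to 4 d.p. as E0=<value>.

d₁ = [ln(V₀/D) + (r + σ²/2)T] / (σ√T)
   = [ln(332.6820/168.2077) + (0.0478 + 0.5·0.1376²)·3.4636] / (0.1376·√3.4636)
   = [0.681988 + 0.198350] / 0.256084 = 3.437690
d₂ = d₁ − σ√T = 3.437690 − 0.256084 = 3.181606
N(d₁) = 0.999707,  N(d₂) = 0.999268,  e^(−rT) = 0.847419
E₀ = V₀·N(d₁) − D·e^(−rT)·N(d₂)
   = 332.6820·0.999707 − 168.2077·0.847419·0.999268 = 190.146400

E0=190.1464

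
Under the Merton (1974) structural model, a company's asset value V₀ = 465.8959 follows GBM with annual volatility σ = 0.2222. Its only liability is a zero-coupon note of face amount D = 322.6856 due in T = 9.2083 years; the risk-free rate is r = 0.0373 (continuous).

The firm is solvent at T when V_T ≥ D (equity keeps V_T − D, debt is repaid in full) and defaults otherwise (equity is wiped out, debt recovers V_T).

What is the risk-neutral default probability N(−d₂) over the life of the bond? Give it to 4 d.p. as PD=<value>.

d₁ = [ln(V₀/D) + (r + σ²/2)T] / (σ√T)
   = [ln(465.8959/322.6856) + (0.0373 + 0.5·0.2222²)·9.2083] / (0.2222·√9.2083)
   = [0.367284 + 0.570790] / 0.674270 = 1.391243
d₂ = d₁ − σ√T = 1.391243 − 0.674270 = 0.716973
risk-neutral PD = N(−d₂) = N(-0.716973) = 0.236695

PD=0.2367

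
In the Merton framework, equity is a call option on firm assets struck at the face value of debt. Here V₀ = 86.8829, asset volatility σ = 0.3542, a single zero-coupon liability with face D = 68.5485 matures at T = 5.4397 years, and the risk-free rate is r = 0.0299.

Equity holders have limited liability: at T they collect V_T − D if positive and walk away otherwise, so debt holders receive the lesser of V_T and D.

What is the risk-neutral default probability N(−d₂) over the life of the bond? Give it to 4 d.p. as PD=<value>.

d₁ = [ln(V₀/D) + (r + σ²/2)T] / (σ√T)
   = [ln(86.8829/68.5485) + (0.0299 + 0.5·0.3542²)·5.4397] / (0.3542·√5.4397)
   = [0.237020 + 0.503873] / 0.826106 = 0.896849
d₂ = d₁ − σ√T = 0.896849 − 0.826106 = 0.070742
risk-neutral PD = N(−d₂) = N(-0.070742) = 0.471801

PD=0.4718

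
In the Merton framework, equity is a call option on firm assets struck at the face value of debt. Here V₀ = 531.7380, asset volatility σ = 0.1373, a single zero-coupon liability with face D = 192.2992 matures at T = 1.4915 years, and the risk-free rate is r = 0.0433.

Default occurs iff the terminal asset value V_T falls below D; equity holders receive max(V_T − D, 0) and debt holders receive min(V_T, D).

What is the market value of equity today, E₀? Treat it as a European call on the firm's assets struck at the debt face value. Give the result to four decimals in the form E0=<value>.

d₁ = [ln(V₀/D) + (r + σ²/2)T] / (σ√T)
   = [ln(531.7380/192.2992) + (0.0433 + 0.5·0.1373²)·1.4915] / (0.1373·√1.4915)
   = [1.017098 + 0.078640] / 0.167680 = 6.534688
d₂ = d₁ − σ√T = 6.534688 − 0.167680 = 6.367007
N(d₁) = 1.000000,  N(d₂) = 1.000000,  e^(−rT) = 0.937459
E₀ = V₀·N(d₁) − D·e^(−rT)·N(d₂)
   = 531.7380·1.000000 − 192.2992·0.937459·1.000000 = 351.465329

E0=351.4653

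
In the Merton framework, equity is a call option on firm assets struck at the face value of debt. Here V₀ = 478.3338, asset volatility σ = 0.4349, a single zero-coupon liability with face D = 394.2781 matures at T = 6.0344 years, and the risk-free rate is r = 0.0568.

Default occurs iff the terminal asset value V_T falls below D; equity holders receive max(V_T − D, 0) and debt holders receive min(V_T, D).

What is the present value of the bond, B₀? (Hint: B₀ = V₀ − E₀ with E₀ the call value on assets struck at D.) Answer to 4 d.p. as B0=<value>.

B0=208.1210

d₁ = [ln(V₀/D) + (r + σ²/2)T] / (σ√T)
   = [ln(478.3338/394.2781) + (0.0568 + 0.5·0.4349²)·6.0344] / (0.4349·√6.0344)
   = [0.193252 + 0.913421] / 1.068333 = 1.035889
d₂ = d₁ − σ√T = 1.035889 − 1.068333 = -0.032444
N(d₁) = 0.849873,  N(d₂) = 0.487059,  e^(−rT) = 0.709813
E₀ = V₀·N(d₁) − D·e^(−rT)·N(d₂)
   = 478.3338·0.849873 − 394.2781·0.709813·0.487059 = 270.212833
B₀ = V₀ − E₀ = 478.3338 − 270.212833 = 208.120967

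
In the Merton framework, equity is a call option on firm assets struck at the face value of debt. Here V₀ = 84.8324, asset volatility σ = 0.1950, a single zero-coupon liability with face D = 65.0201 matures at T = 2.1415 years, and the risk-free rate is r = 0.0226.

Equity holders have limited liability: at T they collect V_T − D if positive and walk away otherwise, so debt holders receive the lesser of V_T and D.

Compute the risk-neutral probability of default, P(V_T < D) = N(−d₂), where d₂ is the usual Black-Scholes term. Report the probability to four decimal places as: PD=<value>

d₁ = [ln(V₀/D) + (r + σ²/2)T] / (σ√T)
   = [ln(84.8324/65.0201) + (0.0226 + 0.5·0.1950²)·2.1415] / (0.1950·√2.1415)
   = [0.265981 + 0.089113] / 0.285360 = 1.244371
d₂ = d₁ − σ√T = 1.244371 − 0.285360 = 0.959011
risk-neutral PD = N(−d₂) = N(-0.959011) = 0.168777

PD=0.1688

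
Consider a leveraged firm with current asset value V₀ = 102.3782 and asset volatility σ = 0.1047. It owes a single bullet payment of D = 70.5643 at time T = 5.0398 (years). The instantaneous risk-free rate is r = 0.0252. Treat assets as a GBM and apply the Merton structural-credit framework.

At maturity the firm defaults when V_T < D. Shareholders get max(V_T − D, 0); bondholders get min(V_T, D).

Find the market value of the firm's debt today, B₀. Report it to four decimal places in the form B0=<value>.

d₁ = [ln(V₀/D) + (r + σ²/2)T] / (σ√T)
   = [ln(102.3782/70.5643) + (0.0252 + 0.5·0.1047²)·5.0398] / (0.1047·√5.0398)
   = [0.372149 + 0.154626] / 0.235046 = 2.241158
d₂ = d₁ − σ√T = 2.241158 − 0.235046 = 2.006112
N(d₁) = 0.987492,  N(d₂) = 0.977578,  e^(−rT) = 0.880731
E₀ = V₀·N(d₁) − D·e^(−rT)·N(d₂)
   = 102.3782·0.987492 − 70.5643·0.880731·0.977578 = 40.342987
B₀ = V₀ − E₀ = 102.3782 − 40.342987 = 62.035213

B0=62.0352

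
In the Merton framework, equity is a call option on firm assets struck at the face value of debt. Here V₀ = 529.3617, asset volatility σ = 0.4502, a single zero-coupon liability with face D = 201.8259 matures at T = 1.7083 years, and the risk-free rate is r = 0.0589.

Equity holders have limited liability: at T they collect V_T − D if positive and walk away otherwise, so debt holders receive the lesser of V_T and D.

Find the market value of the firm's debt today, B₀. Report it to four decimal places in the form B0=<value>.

d₁ = [ln(V₀/D) + (r + σ²/2)T] / (σ√T)
   = [ln(529.3617/201.8259) + (0.0589 + 0.5·0.4502²)·1.7083] / (0.4502·√1.7083)
   = [0.964266 + 0.273738] / 0.588420 = 2.103946
d₂ = d₁ − σ√T = 2.103946 − 0.588420 = 1.515526
N(d₁) = 0.982308,  N(d₂) = 0.935180,  e^(−rT) = 0.904278
E₀ = V₀·N(d₁) − D·e^(−rT)·N(d₂)
   = 529.3617·0.982308 − 201.8259·0.904278·0.935180 = 349.319829
B₀ = V₀ − E₀ = 529.3617 − 349.319829 = 180.041871

B0=180.0419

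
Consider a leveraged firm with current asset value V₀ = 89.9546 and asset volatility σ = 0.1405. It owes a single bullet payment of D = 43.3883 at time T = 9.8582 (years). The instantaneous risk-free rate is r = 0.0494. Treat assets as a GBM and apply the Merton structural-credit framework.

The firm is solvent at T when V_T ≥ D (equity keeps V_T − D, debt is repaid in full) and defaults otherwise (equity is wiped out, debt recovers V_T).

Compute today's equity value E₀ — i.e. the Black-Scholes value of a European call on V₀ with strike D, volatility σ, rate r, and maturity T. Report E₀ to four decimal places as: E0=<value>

E0=63.3124

d₁ = [ln(V₀/D) + (r + σ²/2)T] / (σ√T)
   = [ln(89.9546/43.3883) + (0.0494 + 0.5·0.1405²)·9.8582] / (0.1405·√9.8582)
   = [0.729115 + 0.584297] / 0.441139 = 2.977322
d₂ = d₁ − σ√T = 2.977322 − 0.441139 = 2.536184
N(d₁) = 0.998546,  N(d₂) = 0.994397,  e^(−rT) = 0.614470
E₀ = V₀·N(d₁) − D·e^(−rT)·N(d₂)
   = 89.9546·0.998546 − 43.3883·0.614470·0.994397 = 63.312396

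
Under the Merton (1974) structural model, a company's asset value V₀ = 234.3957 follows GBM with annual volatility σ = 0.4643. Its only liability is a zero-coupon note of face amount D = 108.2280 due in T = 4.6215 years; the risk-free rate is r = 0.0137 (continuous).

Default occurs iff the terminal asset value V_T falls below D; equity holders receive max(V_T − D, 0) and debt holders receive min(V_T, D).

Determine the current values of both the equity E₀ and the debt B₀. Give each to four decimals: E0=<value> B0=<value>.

d₁ = [ln(V₀/D) + (r + σ²/2)T] / (σ√T)
   = [ln(234.3957/108.2280) + (0.0137 + 0.5·0.4643²)·4.6215] / (0.4643·√4.6215)
   = [0.772771 + 0.561453] / 0.998137 = 1.336714
d₂ = d₁ − σ√T = 1.336714 − 0.998137 = 0.338577
N(d₁) = 0.909342,  N(d₂) = 0.632536,  e^(−rT) = 0.938648
E₀ = V₀·N(d₁) − D·e^(−rT)·N(d₂)
   = 234.3957·0.909342 − 108.2280·0.938648·0.632536 = 148.887799
B₀ = V₀ − E₀ = 234.3957 − 148.887799 = 85.507901

E0=148.8878 B0=85.5079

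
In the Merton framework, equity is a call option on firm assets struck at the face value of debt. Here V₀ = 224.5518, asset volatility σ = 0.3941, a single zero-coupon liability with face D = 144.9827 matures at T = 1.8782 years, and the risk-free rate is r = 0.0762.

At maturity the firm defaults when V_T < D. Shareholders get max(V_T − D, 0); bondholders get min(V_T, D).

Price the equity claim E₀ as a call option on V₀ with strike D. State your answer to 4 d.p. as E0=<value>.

d₁ = [ln(V₀/D) + (r + σ²/2)T] / (σ√T)
   = [ln(224.5518/144.9827) + (0.0762 + 0.5·0.3941²)·1.8782] / (0.3941·√1.8782)
   = [0.437492 + 0.288975] / 0.540104 = 1.345050
d₂ = d₁ − σ√T = 1.345050 − 0.540104 = 0.804946
N(d₁) = 0.910696,  N(d₂) = 0.789575,  e^(−rT) = 0.866651
E₀ = V₀·N(d₁) − D·e^(−rT)·N(d₂)
   = 224.5518·0.910696 − 144.9827·0.866651·0.789575 = 105.288720

E0=105.2887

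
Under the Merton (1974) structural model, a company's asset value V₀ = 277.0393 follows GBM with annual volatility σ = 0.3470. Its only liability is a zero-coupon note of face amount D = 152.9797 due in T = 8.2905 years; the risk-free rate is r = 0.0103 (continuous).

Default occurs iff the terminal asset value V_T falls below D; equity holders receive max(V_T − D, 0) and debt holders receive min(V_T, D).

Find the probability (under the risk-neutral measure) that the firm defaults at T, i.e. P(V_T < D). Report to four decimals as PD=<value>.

PD=0.4285

d₁ = [ln(V₀/D) + (r + σ²/2)T] / (σ√T)
   = [ln(277.0393/152.9797) + (0.0103 + 0.5·0.3470²)·8.2905] / (0.3470·√8.2905)
   = [0.593854 + 0.584518] / 0.999125 = 1.179404
d₂ = d₁ − σ√T = 1.179404 − 0.999125 = 0.180279
risk-neutral PD = N(−d₂) = N(-0.180279) = 0.428467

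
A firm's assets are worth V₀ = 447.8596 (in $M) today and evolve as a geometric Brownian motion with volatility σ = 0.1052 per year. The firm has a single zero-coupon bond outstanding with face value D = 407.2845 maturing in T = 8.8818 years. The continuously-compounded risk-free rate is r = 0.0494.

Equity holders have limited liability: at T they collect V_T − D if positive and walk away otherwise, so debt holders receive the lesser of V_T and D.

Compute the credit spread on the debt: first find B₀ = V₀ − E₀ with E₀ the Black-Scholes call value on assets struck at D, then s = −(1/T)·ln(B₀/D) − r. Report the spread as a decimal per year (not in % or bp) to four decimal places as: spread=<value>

spread=0.0008

d₁ = [ln(V₀/D) + (r + σ²/2)T] / (σ√T)
   = [ln(447.8596/407.2845) + (0.0494 + 0.5·0.1052²)·8.8818] / (0.1052·√8.8818)
   = [0.094968 + 0.487909] / 0.313521 = 1.859132
d₂ = d₁ − σ√T = 1.859132 − 0.313521 = 1.545611
N(d₁) = 0.968496,  N(d₂) = 0.938901,  e^(−rT) = 0.644835
E₀ = V₀·N(d₁) − D·e^(−rT)·N(d₂)
   = 447.8596·0.968496 − 407.2845·0.644835·0.938901 = 187.165434
B₀ = V₀ − E₀ = 447.8596 − 187.165434 = 260.694166
spread = −(1/T)·ln(B₀/D) − r = −(1/8.8818)·ln(260.694166/407.2845) − 0.0494 = 0.00083351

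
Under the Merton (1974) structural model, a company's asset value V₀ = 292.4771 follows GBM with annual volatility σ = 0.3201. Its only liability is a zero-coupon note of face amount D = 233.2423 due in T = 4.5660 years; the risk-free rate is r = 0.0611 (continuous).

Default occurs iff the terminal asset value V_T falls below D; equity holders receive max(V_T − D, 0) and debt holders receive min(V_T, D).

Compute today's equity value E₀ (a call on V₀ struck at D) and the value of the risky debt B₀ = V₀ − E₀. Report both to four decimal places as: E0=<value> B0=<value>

E0=136.1136 B0=156.3635

d₁ = [ln(V₀/D) + (r + σ²/2)T] / (σ√T)
   = [ln(292.4771/233.2423) + (0.0611 + 0.5·0.3201²)·4.5660] / (0.3201·√4.5660)
   = [0.226309 + 0.512908] / 0.683996 = 1.080732
d₂ = d₁ − σ√T = 1.080732 − 0.683996 = 0.396736
N(d₁) = 0.860092,  N(d₂) = 0.654219,  e^(−rT) = 0.756553
E₀ = V₀·N(d₁) − D·e^(−rT)·N(d₂)
   = 292.4771·0.860092 − 233.2423·0.756553·0.654219 = 136.113583
B₀ = V₀ − E₀ = 292.4771 − 136.113583 = 156.363517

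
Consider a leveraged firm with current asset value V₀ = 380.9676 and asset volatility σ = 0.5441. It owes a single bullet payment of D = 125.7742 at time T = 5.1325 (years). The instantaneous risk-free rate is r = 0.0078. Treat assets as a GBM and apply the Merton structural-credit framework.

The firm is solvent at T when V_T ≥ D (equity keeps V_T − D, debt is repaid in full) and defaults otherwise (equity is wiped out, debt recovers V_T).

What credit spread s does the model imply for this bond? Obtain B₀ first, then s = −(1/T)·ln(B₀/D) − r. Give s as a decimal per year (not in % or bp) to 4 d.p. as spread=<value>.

spread=0.0397

d₁ = [ln(V₀/D) + (r + σ²/2)T] / (σ√T)
   = [ln(380.9676/125.7742) + (0.0078 + 0.5·0.5441²)·5.1325] / (0.5441·√5.1325)
   = [1.108226 + 0.799758] / 1.232660 = 1.547860
d₂ = d₁ − σ√T = 1.547860 − 1.232660 = 0.315200
N(d₁) = 0.939172,  N(d₂) = 0.623695,  e^(−rT) = 0.960757
E₀ = V₀·N(d₁) − D·e^(−rT)·N(d₂)
   = 380.9676·0.939172 − 125.7742·0.960757·0.623695 = 282.427724
B₀ = V₀ − E₀ = 380.9676 − 282.427724 = 98.539876
spread = −(1/T)·ln(B₀/D) − r = −(1/5.1325)·ln(98.539876/125.7742) − 0.0078 = 0.03974543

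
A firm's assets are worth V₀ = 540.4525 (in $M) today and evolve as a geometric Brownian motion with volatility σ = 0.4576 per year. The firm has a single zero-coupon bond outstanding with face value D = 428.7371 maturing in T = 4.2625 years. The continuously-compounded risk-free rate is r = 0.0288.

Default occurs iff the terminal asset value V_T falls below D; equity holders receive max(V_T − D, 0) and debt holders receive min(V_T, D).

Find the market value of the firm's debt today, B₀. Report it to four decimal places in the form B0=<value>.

B0=282.1176

d₁ = [ln(V₀/D) + (r + σ²/2)T] / (σ√T)
   = [ln(540.4525/428.7371) + (0.0288 + 0.5·0.4576²)·4.2625] / (0.4576·√4.2625)
   = [0.231563 + 0.569039] / 0.944753 = 0.847419
d₂ = d₁ − σ√T = 0.847419 − 0.944753 = -0.097334
N(d₁) = 0.801619,  N(d₂) = 0.461231,  e^(−rT) = 0.884476
E₀ = V₀·N(d₁) − D·e^(−rT)·N(d₂)
   = 540.4525·0.801619 − 428.7371·0.884476·0.461231 = 258.334916
B₀ = V₀ − E₀ = 540.4525 − 258.334916 = 282.117584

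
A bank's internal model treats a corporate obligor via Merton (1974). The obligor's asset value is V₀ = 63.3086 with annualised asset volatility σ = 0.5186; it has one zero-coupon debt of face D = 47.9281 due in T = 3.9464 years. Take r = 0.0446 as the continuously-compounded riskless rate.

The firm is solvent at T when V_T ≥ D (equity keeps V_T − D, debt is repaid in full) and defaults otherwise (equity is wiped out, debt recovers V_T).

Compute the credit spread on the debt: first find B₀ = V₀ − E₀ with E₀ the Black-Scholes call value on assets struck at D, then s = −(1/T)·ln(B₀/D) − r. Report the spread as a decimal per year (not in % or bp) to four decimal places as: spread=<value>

spread=0.0772

d₁ = [ln(V₀/D) + (r + σ²/2)T] / (σ√T)
   = [ln(63.3086/47.9281) + (0.0446 + 0.5·0.5186²)·3.9464] / (0.5186·√3.9464)
   = [0.278319 + 0.706694] / 1.030227 = 0.956112
d₂ = d₁ − σ√T = 0.956112 − 1.030227 = -0.074115
N(d₁) = 0.830492,  N(d₂) = 0.470459,  e^(−rT) = 0.838610
E₀ = V₀·N(d₁) − D·e^(−rT)·N(d₂)
   = 63.3086·0.830492 − 47.9281·0.838610·0.470459 = 33.668132
B₀ = V₀ − E₀ = 63.3086 − 33.668132 = 29.640468
spread = −(1/T)·ln(B₀/D) − r = −(1/3.9464)·ln(29.640468/47.9281) − 0.0446 = 0.07717209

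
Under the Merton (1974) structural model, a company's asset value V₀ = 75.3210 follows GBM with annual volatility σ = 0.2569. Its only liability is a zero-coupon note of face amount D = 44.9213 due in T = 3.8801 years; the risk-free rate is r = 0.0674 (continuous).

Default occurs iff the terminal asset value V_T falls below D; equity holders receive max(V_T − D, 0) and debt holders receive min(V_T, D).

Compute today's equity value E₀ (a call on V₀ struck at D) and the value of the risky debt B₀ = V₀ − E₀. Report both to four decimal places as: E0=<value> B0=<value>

E0=41.4144 B0=33.9066

d₁ = [ln(V₀/D) + (r + σ²/2)T] / (σ√T)
   = [ln(75.3210/44.9213) + (0.0674 + 0.5·0.2569²)·3.8801] / (0.2569·√3.8801)
   = [0.516847 + 0.389557] / 0.506041 = 1.791168
d₂ = d₁ − σ√T = 1.791168 − 0.506041 = 1.285127
N(d₁) = 0.963367,  N(d₂) = 0.900626,  e^(−rT) = 0.769881
E₀ = V₀·N(d₁) − D·e^(−rT)·N(d₂)
   = 75.3210·0.963367 − 44.9213·0.769881·0.900626 = 41.414433
B₀ = V₀ − E₀ = 75.3210 − 41.414433 = 33.906567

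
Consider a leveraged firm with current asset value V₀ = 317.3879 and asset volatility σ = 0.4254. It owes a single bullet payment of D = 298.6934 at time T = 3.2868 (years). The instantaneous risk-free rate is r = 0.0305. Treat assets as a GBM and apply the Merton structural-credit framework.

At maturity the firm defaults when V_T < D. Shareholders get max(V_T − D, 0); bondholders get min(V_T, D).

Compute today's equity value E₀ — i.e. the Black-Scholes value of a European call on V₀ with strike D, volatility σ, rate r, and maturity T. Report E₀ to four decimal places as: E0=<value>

d₁ = [ln(V₀/D) + (r + σ²/2)T] / (σ√T)
   = [ln(317.3879/298.6934) + (0.0305 + 0.5·0.4254²)·3.2868] / (0.4254·√3.2868)
   = [0.060707 + 0.397646] / 0.771230 = 0.594313
d₂ = d₁ − σ√T = 0.594313 − 0.771230 = -0.176917
N(d₁) = 0.723849,  N(d₂) = 0.429787,  e^(−rT) = 0.904614
E₀ = V₀·N(d₁) − D·e^(−rT)·N(d₂)
   = 317.3879·0.723849 − 298.6934·0.904614·0.429787 = 113.611531

E0=113.6115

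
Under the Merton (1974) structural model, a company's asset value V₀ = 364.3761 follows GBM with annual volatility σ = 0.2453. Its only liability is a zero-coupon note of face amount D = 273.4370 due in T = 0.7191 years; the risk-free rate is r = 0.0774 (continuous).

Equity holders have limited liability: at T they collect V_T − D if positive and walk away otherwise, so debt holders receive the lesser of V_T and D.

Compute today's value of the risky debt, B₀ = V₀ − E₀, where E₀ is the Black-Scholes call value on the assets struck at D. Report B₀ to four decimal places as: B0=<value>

d₁ = [ln(V₀/D) + (r + σ²/2)T] / (σ√T)
   = [ln(364.3761/273.4370) + (0.0774 + 0.5·0.2453²)·0.7191] / (0.2453·√0.7191)
   = [0.287115 + 0.077293] / 0.208014 = 1.751848
d₂ = d₁ − σ√T = 1.751848 − 0.208014 = 1.543834
N(d₁) = 0.960100,  N(d₂) = 0.938686,  e^(−rT) = 0.945862
E₀ = V₀·N(d₁) − D·e^(−rT)·N(d₂)
   = 364.3761·0.960100 − 273.4370·0.945862·0.938686 = 107.061703
B₀ = V₀ − E₀ = 364.3761 − 107.061703 = 257.314397

B0=257.3144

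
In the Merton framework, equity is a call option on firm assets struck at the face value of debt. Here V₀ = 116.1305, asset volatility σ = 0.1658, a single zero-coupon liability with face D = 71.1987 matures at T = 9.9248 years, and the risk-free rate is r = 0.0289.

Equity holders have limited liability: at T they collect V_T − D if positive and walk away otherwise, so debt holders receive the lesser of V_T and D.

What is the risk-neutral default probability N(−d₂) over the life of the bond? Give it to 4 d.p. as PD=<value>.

d₁ = [ln(V₀/D) + (r + σ²/2)T] / (σ√T)
   = [ln(116.1305/71.1987) + (0.0289 + 0.5·0.1658²)·9.9248] / (0.1658·√9.9248)
   = [0.489240 + 0.423241] / 0.522331 = 1.746942
d₂ = d₁ − σ√T = 1.746942 − 0.522331 = 1.224612
risk-neutral PD = N(−d₂) = N(-1.224612) = 0.110361

PD=0.1104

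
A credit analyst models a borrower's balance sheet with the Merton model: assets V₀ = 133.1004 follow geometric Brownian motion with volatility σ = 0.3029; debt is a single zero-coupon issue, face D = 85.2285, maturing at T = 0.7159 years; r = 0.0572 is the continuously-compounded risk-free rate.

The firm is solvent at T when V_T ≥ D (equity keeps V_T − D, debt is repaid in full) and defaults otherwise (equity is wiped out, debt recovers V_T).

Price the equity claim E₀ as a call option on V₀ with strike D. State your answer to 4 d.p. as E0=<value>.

d₁ = [ln(V₀/D) + (r + σ²/2)T] / (σ√T)
   = [ln(133.1004/85.2285) + (0.0572 + 0.5·0.3029²)·0.7159] / (0.3029·√0.7159)
   = [0.445768 + 0.073791] / 0.256286 = 2.027259
d₂ = d₁ − σ√T = 2.027259 − 0.256286 = 1.770972
N(d₁) = 0.978682,  N(d₂) = 0.961717,  e^(−rT) = 0.959878
E₀ = V₀·N(d₁) − D·e^(−rT)·N(d₂)
   = 133.1004·0.978682 − 85.2285·0.959878·0.961717 = 51.585901

E0=51.5859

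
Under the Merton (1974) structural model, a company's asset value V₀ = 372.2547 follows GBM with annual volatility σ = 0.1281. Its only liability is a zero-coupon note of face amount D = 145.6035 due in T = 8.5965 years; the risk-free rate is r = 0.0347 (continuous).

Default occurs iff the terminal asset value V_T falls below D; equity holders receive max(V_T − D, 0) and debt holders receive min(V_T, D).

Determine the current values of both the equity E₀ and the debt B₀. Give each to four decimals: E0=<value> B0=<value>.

E0=264.2150 B0=108.0397

d₁ = [ln(V₀/D) + (r + σ²/2)T] / (σ√T)
   = [ln(372.2547/145.6035) + (0.0347 + 0.5·0.1281²)·8.5965] / (0.1281·√8.5965)
   = [0.938691 + 0.368831] / 0.375586 = 3.481281
d₂ = d₁ − σ√T = 3.481281 − 0.375586 = 3.105695
N(d₁) = 0.999750,  N(d₂) = 0.999051,  e^(−rT) = 0.742080
E₀ = V₀·N(d₁) − D·e^(−rT)·N(d₂)
   = 372.2547·0.999750 − 145.6035·0.742080·0.999051 = 264.214965
B₀ = V₀ − E₀ = 372.2547 − 264.214965 = 108.039735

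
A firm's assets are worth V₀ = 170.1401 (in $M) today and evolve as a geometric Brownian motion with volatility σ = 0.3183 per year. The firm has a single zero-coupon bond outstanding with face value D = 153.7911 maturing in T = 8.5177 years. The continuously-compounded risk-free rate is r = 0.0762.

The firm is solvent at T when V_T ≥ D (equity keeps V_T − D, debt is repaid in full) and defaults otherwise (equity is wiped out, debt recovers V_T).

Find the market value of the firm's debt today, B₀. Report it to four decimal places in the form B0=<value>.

d₁ = [ln(V₀/D) + (r + σ²/2)T] / (σ√T)
   = [ln(170.1401/153.7911) + (0.0762 + 0.5·0.3183²)·8.5177] / (0.3183·√8.5177)
   = [0.101027 + 1.080534] / 0.928962 = 1.271915
d₂ = d₁ − σ√T = 1.271915 − 0.928962 = 0.342954
N(d₁) = 0.898298,  N(d₂) = 0.634183,  e^(−rT) = 0.522543
E₀ = V₀·N(d₁) − D·e^(−rT)·N(d₂)
   = 170.1401·0.898298 − 153.7911·0.522543·0.634183 = 101.872083
B₀ = V₀ − E₀ = 170.1401 − 101.872083 = 68.268017

B0=68.2680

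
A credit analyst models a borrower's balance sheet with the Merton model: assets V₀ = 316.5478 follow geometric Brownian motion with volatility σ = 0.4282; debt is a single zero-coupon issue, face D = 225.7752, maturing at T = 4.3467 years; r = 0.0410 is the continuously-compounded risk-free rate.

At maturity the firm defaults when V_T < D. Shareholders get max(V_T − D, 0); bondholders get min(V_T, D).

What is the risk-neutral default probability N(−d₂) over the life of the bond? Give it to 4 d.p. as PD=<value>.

PD=0.4476

d₁ = [ln(V₀/D) + (r + σ²/2)T] / (σ√T)
   = [ln(316.5478/225.7752) + (0.0410 + 0.5·0.4282²)·4.3467] / (0.4282·√4.3467)
   = [0.337934 + 0.576710] / 0.892743 = 1.024532
d₂ = d₁ − σ√T = 1.024532 − 0.892743 = 0.131789
risk-neutral PD = N(−d₂) = N(-0.131789) = 0.447575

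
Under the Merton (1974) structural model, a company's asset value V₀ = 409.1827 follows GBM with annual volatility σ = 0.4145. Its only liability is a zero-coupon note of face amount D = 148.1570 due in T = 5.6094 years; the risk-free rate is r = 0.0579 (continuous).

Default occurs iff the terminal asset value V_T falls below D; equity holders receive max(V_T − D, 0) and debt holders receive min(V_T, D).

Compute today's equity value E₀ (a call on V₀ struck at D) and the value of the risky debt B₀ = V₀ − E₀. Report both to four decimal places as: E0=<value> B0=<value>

d₁ = [ln(V₀/D) + (r + σ²/2)T] / (σ√T)
   = [ln(409.1827/148.1570) + (0.0579 + 0.5·0.4145²)·5.6094] / (0.4145·√5.6094)
   = [1.015889 + 0.806660] / 0.981709 = 1.856507
d₂ = d₁ − σ√T = 1.856507 − 0.981709 = 0.874798
N(d₁) = 0.968309,  N(d₂) = 0.809158,  e^(−rT) = 0.722683
E₀ = V₀·N(d₁) − D·e^(−rT)·N(d₂)
   = 409.1827·0.968309 − 148.1570·0.722683·0.809158 = 309.578399
B₀ = V₀ − E₀ = 409.1827 − 309.578399 = 99.604301

E0=309.5784 B0=99.6043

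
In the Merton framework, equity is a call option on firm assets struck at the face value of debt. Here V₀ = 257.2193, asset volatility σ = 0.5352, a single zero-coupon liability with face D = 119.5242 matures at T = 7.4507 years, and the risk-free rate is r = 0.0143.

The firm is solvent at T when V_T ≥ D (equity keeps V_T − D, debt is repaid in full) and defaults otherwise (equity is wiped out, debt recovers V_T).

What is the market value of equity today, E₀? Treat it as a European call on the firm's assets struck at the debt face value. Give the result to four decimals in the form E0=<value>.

d₁ = [ln(V₀/D) + (r + σ²/2)T] / (σ√T)
   = [ln(257.2193/119.5242) + (0.0143 + 0.5·0.5352²)·7.4507] / (0.5352·√7.4507)
   = [0.766410 + 1.173631] / 1.460880 = 1.327994
d₂ = d₁ − σ√T = 1.327994 − 1.460880 = -0.132886
N(d₁) = 0.907910,  N(d₂) = 0.447142,  e^(−rT) = 0.898935
E₀ = V₀·N(d₁) − D·e^(−rT)·N(d₂)
   = 257.2193·0.907910 − 119.5242·0.898935·0.447142 = 185.489082

E0=185.4891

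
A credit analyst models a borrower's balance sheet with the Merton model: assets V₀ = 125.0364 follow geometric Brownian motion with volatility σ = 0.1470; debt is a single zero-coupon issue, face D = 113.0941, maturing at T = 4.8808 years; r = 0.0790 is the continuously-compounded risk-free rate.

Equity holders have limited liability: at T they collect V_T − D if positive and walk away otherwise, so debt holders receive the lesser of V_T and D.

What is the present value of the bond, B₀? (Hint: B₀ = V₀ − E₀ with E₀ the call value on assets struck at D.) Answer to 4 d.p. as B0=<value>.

B0=75.9780

d₁ = [ln(V₀/D) + (r + σ²/2)T] / (σ√T)
   = [ln(125.0364/113.0941) + (0.0790 + 0.5·0.1470²)·4.8808] / (0.1470·√4.8808)
   = [0.100385 + 0.438318] / 0.324760 = 1.658770
d₂ = d₁ − σ√T = 1.658770 − 0.324760 = 1.334010
N(d₁) = 0.951419,  N(d₂) = 0.908900,  e^(−rT) = 0.680054
E₀ = V₀·N(d₁) − D·e^(−rT)·N(d₂)
   = 125.0364·0.951419 − 113.0941·0.680054·0.908900 = 49.058446
B₀ = V₀ − E₀ = 125.0364 − 49.058446 = 75.977954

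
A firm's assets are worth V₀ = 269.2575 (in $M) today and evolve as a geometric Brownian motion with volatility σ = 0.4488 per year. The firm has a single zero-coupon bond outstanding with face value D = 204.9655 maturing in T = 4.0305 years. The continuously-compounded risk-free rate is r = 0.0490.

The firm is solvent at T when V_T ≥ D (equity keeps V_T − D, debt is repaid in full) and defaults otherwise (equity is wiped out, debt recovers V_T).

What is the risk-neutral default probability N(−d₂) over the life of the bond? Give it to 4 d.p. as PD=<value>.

d₁ = [ln(V₀/D) + (r + σ²/2)T] / (σ√T)
   = [ln(269.2575/204.9655) + (0.0490 + 0.5·0.4488²)·4.0305] / (0.4488·√4.0305)
   = [0.272826 + 0.603409] / 0.901016 = 0.972498
d₂ = d₁ − σ√T = 0.972498 − 0.901016 = 0.071482
risk-neutral PD = N(−d₂) = N(-0.071482) = 0.471507

PD=0.4715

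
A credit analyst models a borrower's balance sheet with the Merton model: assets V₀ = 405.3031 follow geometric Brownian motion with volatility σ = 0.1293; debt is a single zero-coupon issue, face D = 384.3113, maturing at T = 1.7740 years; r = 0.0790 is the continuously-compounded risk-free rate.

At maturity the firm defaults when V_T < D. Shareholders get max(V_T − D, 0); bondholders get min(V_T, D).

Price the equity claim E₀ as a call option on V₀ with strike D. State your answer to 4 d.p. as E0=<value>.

d₁ = [ln(V₀/D) + (r + σ²/2)T] / (σ√T)
   = [ln(405.3031/384.3113) + (0.0790 + 0.5·0.1293²)·1.7740] / (0.1293·√1.7740)
   = [0.053182 + 0.154975] / 0.172217 = 1.208695
d₂ = d₁ − σ√T = 1.208695 − 0.172217 = 1.036479
N(d₁) = 0.886610,  N(d₂) = 0.850011,  e^(−rT) = 0.869231
E₀ = V₀·N(d₁) − D·e^(−rT)·N(d₂)
   = 405.3031·0.886610 − 384.3113·0.869231·0.850011 = 75.395172

E0=75.3952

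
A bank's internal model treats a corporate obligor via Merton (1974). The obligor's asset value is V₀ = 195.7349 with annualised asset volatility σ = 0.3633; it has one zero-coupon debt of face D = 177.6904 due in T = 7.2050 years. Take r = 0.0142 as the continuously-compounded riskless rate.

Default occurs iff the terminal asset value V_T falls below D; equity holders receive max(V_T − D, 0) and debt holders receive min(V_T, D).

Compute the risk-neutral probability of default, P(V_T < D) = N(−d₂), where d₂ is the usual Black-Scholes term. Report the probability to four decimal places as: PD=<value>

PD=0.6116

d₁ = [ln(V₀/D) + (r + σ²/2)T] / (σ√T)
   = [ln(195.7349/177.6904) + (0.0142 + 0.5·0.3633²)·7.2050] / (0.3633·√7.2050)
   = [0.096718 + 0.577794] / 0.975175 = 0.691684
d₂ = d₁ − σ√T = 0.691684 − 0.975175 = -0.283491
risk-neutral PD = N(−d₂) = N(0.283491) = 0.611600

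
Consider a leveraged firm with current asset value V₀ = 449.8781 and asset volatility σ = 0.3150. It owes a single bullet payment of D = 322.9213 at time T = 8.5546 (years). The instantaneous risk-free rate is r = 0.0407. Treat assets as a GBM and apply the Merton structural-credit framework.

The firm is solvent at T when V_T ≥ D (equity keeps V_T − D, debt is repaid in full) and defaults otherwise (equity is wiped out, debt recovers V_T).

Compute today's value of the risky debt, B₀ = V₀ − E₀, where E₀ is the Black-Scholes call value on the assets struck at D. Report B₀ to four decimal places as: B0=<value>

d₁ = [ln(V₀/D) + (r + σ²/2)T] / (σ√T)
   = [ln(449.8781/322.9213) + (0.0407 + 0.5·0.3150²)·8.5546] / (0.3150·√8.5546)
   = [0.331568 + 0.772587] / 0.921320 = 1.198450
d₂ = d₁ − σ√T = 1.198450 − 0.921320 = 0.277130
N(d₁) = 0.884629,  N(d₂) = 0.609160,  e^(−rT) = 0.705977
E₀ = V₀·N(d₁) − D·e^(−rT)·N(d₂)
   = 449.8781·0.884629 − 322.9213·0.705977·0.609160 = 259.101944
B₀ = V₀ − E₀ = 449.8781 − 259.101944 = 190.776156

B0=190.7762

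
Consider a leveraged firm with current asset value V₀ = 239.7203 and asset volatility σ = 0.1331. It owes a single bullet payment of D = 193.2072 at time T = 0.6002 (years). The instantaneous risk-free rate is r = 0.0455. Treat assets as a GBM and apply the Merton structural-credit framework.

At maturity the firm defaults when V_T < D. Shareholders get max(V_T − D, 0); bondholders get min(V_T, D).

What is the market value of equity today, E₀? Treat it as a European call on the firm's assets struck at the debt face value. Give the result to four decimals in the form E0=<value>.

d₁ = [ln(V₀/D) + (r + σ²/2)T] / (σ√T)
   = [ln(239.7203/193.2072) + (0.0455 + 0.5·0.1331²)·0.6002] / (0.1331·√0.6002)
   = [0.215710 + 0.032626] / 0.103116 = 2.408309
d₂ = d₁ − σ√T = 2.408309 − 0.103116 = 2.305193
N(d₁) = 0.991987,  N(d₂) = 0.989422,  e^(−rT) = 0.973060
E₀ = V₀·N(d₁) − D·e^(−rT)·N(d₂)
   = 239.7203·0.991987 − 193.2072·0.973060·0.989422 = 51.785735

E0=51.7857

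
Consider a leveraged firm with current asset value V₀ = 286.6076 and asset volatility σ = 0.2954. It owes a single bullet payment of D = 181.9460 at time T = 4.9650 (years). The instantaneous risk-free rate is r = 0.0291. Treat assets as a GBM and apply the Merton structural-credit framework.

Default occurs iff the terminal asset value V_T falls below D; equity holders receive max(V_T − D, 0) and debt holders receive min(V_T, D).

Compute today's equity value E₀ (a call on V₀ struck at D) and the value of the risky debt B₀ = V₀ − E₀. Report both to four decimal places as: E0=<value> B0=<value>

E0=142.4794 B0=144.1282

d₁ = [ln(V₀/D) + (r + σ²/2)T] / (σ√T)
   = [ln(286.6076/181.9460) + (0.0291 + 0.5·0.2954²)·4.9650] / (0.2954·√4.9650)
   = [0.454404 + 0.361107] / 0.658219 = 1.238968
d₂ = d₁ − σ√T = 1.238968 − 0.658219 = 0.580749
N(d₁) = 0.892321,  N(d₂) = 0.719295,  e^(−rT) = 0.865471
E₀ = V₀·N(d₁) − D·e^(−rT)·N(d₂)
   = 286.6076·0.892321 − 181.9460·0.865471·0.719295 = 142.479376
B₀ = V₀ − E₀ = 286.6076 − 142.479376 = 144.128224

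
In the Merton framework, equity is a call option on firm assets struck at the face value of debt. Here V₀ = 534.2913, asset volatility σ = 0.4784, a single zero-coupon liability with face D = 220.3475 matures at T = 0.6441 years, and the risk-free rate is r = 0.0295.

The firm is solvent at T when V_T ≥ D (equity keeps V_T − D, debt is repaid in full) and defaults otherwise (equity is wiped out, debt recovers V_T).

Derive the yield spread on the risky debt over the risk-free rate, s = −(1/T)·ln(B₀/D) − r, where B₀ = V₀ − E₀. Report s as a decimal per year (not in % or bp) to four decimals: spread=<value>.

spread=0.0029

d₁ = [ln(V₀/D) + (r + σ²/2)T] / (σ√T)
   = [ln(534.2913/220.3475) + (0.0295 + 0.5·0.4784²)·0.6441] / (0.4784·√0.6441)
   = [0.885735 + 0.092707] / 0.383944 = 2.548400
d₂ = d₁ − σ√T = 2.548400 − 0.383944 = 2.164456
N(d₁) = 0.994589,  N(d₂) = 0.984785,  e^(−rT) = 0.981178
E₀ = V₀·N(d₁) − D·e^(−rT)·N(d₂)
   = 534.2913·0.994589 − 220.3475·0.981178·0.984785 = 318.489499
B₀ = V₀ − E₀ = 534.2913 − 318.489499 = 215.801801
spread = −(1/T)·ln(B₀/D) − r = −(1/0.6441)·ln(215.801801/220.3475) − 0.0295 = 0.00286368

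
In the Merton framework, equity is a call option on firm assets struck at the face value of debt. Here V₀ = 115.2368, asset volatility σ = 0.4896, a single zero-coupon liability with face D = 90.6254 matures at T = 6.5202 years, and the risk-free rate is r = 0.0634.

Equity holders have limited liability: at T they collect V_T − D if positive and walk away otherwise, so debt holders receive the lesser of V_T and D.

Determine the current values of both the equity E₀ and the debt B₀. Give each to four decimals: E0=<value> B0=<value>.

d₁ = [ln(V₀/D) + (r + σ²/2)T] / (σ√T)
   = [ln(115.2368/90.6254) + (0.0634 + 0.5·0.4896²)·6.5202] / (0.4896·√6.5202)
   = [0.240255 + 1.194853] / 1.250178 = 1.147923
d₂ = d₁ − σ√T = 1.147923 − 1.250178 = -0.102255
N(d₁) = 0.874500,  N(d₂) = 0.459277,  e^(−rT) = 0.661410
E₀ = V₀·N(d₁) − D·e^(−rT)·N(d₂)
   = 115.2368·0.874500 − 90.6254·0.661410·0.459277 = 73.245221
B₀ = V₀ − E₀ = 115.2368 − 73.245221 = 41.991579

E0=73.2452 B0=41.9916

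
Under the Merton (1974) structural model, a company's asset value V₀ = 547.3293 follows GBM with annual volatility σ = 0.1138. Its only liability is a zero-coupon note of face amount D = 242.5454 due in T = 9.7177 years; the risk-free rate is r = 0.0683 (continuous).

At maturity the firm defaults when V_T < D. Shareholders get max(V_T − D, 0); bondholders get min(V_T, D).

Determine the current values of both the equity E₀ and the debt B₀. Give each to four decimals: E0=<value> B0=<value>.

E0=422.4350 B0=124.8943

d₁ = [ln(V₀/D) + (r + σ²/2)T] / (σ√T)
   = [ln(547.3293/242.5454) + (0.0683 + 0.5·0.1138²)·9.7177] / (0.1138·√9.7177)
   = [0.813862 + 0.726643] / 0.354751 = 4.342492
d₂ = d₁ − σ√T = 4.342492 − 0.354751 = 3.987741
N(d₁) = 0.999993,  N(d₂) = 0.999967,  e^(−rT) = 0.514933
E₀ = V₀·N(d₁) − D·e^(−rT)·N(d₂)
   = 547.3293·0.999993 − 242.5454·0.514933·0.999967 = 422.435033
B₀ = V₀ − E₀ = 547.3293 − 422.435033 = 124.894267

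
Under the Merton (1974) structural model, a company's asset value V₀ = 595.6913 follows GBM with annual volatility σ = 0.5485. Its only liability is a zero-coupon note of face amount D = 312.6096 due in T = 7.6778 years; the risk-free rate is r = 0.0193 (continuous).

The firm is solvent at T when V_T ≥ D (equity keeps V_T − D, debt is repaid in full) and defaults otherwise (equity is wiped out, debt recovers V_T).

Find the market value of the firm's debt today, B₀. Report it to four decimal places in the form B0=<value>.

B0=168.9634

d₁ = [ln(V₀/D) + (r + σ²/2)T] / (σ√T)
   = [ln(595.6913/312.6096) + (0.0193 + 0.5·0.5485²)·7.6778] / (0.5485·√7.6778)
   = [0.644767 + 1.303123] / 1.519830 = 1.281650
d₂ = d₁ − σ√T = 1.281650 − 1.519830 = -0.238180
N(d₁) = 0.900017,  N(d₂) = 0.405871,  e^(−rT) = 0.862275
E₀ = V₀·N(d₁) − D·e^(−rT)·N(d₂)
   = 595.6913·0.900017 − 312.6096·0.862275·0.405871 = 426.727853
B₀ = V₀ − E₀ = 595.6913 − 426.727853 = 168.963447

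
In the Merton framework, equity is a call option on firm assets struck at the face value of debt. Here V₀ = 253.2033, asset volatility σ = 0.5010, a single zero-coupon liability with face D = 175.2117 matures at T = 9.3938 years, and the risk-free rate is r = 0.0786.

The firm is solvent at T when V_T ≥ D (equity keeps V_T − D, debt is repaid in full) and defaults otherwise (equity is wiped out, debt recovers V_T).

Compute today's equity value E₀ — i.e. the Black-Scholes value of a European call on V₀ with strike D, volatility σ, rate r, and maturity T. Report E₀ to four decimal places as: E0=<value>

E0=195.6107

d₁ = [ln(V₀/D) + (r + σ²/2)T] / (σ√T)
   = [ln(253.2033/175.2117) + (0.0786 + 0.5·0.5010²)·9.3938] / (0.5010·√9.3938)
   = [0.368198 + 1.917279] / 1.535530 = 1.488396
d₂ = d₁ − σ√T = 1.488396 − 1.535530 = -0.047134
N(d₁) = 0.931677,  N(d₂) = 0.481203,  e^(−rT) = 0.477901
E₀ = V₀·N(d₁) − D·e^(−rT)·N(d₂)
   = 253.2033·0.931677 − 175.2117·0.477901·0.481203 = 195.610682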